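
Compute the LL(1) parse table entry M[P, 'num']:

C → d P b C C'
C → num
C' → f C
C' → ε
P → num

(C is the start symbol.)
To find M[P, 'num'], we find productions for P where 'num' is in the predict set (PREDICT(N → α) = (FIRST(α) \ {ε}) ∪ (FOLLOW(N) if α ⇒* ε)).

P → num: PREDICT = { 'num' }
  'num' is in predict set, so this production goes in M[P, 'num']

M[P, 'num'] = P → num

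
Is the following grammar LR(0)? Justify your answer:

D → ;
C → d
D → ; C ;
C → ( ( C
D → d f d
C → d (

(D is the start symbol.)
A grammar is LR(0) if no state in the canonical LR(0) collection has:
  - both a shift item (dot before a terminal) and a complete item (shift-reduce conflict), or
  - two or more complete items (reduce-reduce conflict; the accept item [D' → D .] counts as a complete item here).

Augment with D' → D and build the canonical LR(0) collection (I0 = CLOSURE({[D' → . D]}), then GOTO on every symbol after a dot until no new states appear). It has 13 states:
  I0: { [D → . ; C ;], [D → . ;], [D → . d f d], [D' → . D] }  — shift
  I1: { [C → . ( ( C], [C → . d (], [C → . d], [D → ; . C ;], [D → ; .] }  — shift, reduce
  I2: { [D' → D .] }  — accept
  I3: { [D → d . f d] }  — shift
  I4: { [D → d f . d] }  — shift
  I5: { [D → d f d .] }  — reduce
  I6: { [C → ( . ( C] }  — shift
  I7: { [D → ; C . ;] }  — shift
  I8: { [C → d . (], [C → d .] }  — shift, reduce
  I9: { [C → d ( .] }  — reduce
  I10: { [D → ; C ; .] }  — reduce
  I11: { [C → ( ( . C], [C → . ( ( C], [C → . d (], [C → . d] }  — shift
  I12: { [C → ( ( C .] }  — reduce

Conflict in state I1:
  Shift-reduce conflict between [D → ; .] and [C → . ( ( C]
So the grammar is NOT LR(0).

Answer: No. Shift-reduce conflict between [D → ; .] and [C → . ( ( C]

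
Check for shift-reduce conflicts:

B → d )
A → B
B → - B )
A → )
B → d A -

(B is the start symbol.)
No shift-reduce conflicts

A shift-reduce conflict occurs when an LR(0) state has both:
  - a complete (reduce) item [A → α .] (dot at the end), and
  - a shift item [B → β . c γ] (dot before a terminal).

Augment with B' → B and build the canonical LR(0) collection (I0 = CLOSURE({[B' → . B]}), then GOTO on every symbol after a dot until no new states appear). It has 10 states:
  I0: { [B → . - B )], [B → . d )], [B → . d A -], [B' → . B] }  — shift
  I1: { [B → - . B )], [B → . - B )], [B → . d )], [B → . d A -] }  — shift
  I2: { [B' → B .] }  — accept
  I3: { [A → . )], [A → . B], [B → . - B )], [B → . d )], [B → . d A -], [B → d . )], [B → d . A -] }  — shift
  I4: { [A → ) .], [B → d ) .] }  — 2 reduces
  I5: { [B → d A . -] }  — shift
  I6: { [A → B .] }  — reduce
  I7: { [B → d A - .] }  — reduce
  I8: { [B → - B . )] }  — shift
  I9: { [B → - B ) .] }  — reduce

No state contains both a complete item and a shift item.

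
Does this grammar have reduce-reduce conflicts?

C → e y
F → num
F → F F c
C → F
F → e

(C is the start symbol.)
A reduce-reduce conflict occurs when an LR(0) state has two complete items [A → α .] and [B → β .] — both call for a reduction, and with no lookahead the parser cannot choose between them.

Augment with C' → C and build the canonical LR(0) collection (I0 = CLOSURE({[C' → . C]}), then GOTO on every symbol after a dot until no new states appear). It has 9 states:
  I0: { [C → . F], [C → . e y], [C' → . C], [F → . F F c], [F → . e], [F → . num] }  — shift
  I1: { [C' → C .] }  — accept
  I2: { [C → F .], [F → . F F c], [F → . e], [F → . num], [F → F . F c] }  — shift, reduce
  I3: { [C → e . y], [F → e .] }  — shift, reduce
  I4: { [F → num .] }  — reduce
  I5: { [C → e y .] }  — reduce
  I6: { [F → . F F c], [F → . e], [F → . num], [F → F . F c], [F → F F . c] }  — shift
  I7: { [F → e .] }  — reduce
  I8: { [F → F F c .] }  — reduce

No state contains more than one complete item.

Answer: No reduce-reduce conflicts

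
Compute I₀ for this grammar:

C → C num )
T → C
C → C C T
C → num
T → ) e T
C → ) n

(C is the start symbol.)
{ [C → . ) n], [C → . C C T], [C → . C num )], [C → . num], [C' → . C] }

First, augment the grammar with C' → C
I₀ = CLOSURE({ [C' → . C] }):
  [C' → . C] has the dot before C: add [C → . C num )], [C → . C C T], [C → . num], [C → . ) n]
No further items can be added.

I₀ = { [C → . ) n], [C → . C C T], [C → . C num )], [C → . num], [C' → . C] }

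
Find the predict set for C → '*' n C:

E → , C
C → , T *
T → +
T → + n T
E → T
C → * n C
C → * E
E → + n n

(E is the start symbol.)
PREDICT(C → '*' n C) = (FIRST(RHS) \ {ε}) ∪ (FOLLOW(C) if ε ∈ FIRST(RHS), i.e. RHS ⇒* ε)
FIRST('*' n C) = { '*' }
ε ∉ FIRST('*' n C), so FOLLOW(C) is not added.
PREDICT(C → '*' n C) = { '*' }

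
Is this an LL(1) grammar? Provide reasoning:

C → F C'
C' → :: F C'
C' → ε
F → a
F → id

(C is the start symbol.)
Relevant sets:
  FOLLOW(C') = { $ }

For C':
  PREDICT(C' → :: F C') = { '::' }
  PREDICT(C' → ε) = { $ }
For F:
  PREDICT(F → a) = { 'a' }
  PREDICT(F → id) = { 'id' }
C has a single production, so nothing to check there.

All predict sets are disjoint. The grammar IS LL(1).

Answer: Yes, the grammar is LL(1).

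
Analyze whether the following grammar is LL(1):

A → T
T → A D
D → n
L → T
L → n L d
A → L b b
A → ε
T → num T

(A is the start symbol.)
No. Predict set conflict for A: { 'n', 'num' }

Relevant sets:
  FIRST(T) = { 'n', 'num' }
  FIRST(L) = { 'n', 'num' }
  FIRST(A) = { 'n', 'num', ε }
  FIRST(D) = { 'n' }
  FOLLOW(A) = { $, 'n' }

For A:
  PREDICT(A → T) = { 'n', 'num' }
  PREDICT(A → L b b) = { 'n', 'num' }
  PREDICT(A → ε) = { $, 'n' }
For T:
  PREDICT(T → A D) = { 'n', 'num' }
  PREDICT(T → num T) = { 'num' }
For L:
  PREDICT(L → T) = { 'n', 'num' }
  PREDICT(L → n L d) = { 'n' }
D has a single production, so nothing to check there.

Conflict found: Predict set conflict for A: { 'n', 'num' }
The grammar is NOT LL(1).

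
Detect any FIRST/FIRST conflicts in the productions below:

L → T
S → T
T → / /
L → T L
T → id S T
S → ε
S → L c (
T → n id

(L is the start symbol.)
Yes. L → T / L → T L on { '/', 'id', 'n' }; S → T / S → L c '(' on { '/', 'id', 'n' }

A FIRST/FIRST conflict occurs when two productions N → α and N → β for the same non-terminal have FIRST(α) ∩ FIRST(β) ≠ ∅ (with ε ∈ FIRST of a nullable right-hand side, so two nullable alternatives also conflict).

FIRST sets of the non-terminals at (or reachable through a nullable prefix from) the front of some alternative:
  FIRST(T) = { '/', 'id', 'n' }
  FIRST(L) = { '/', 'id', 'n' }

Productions for L:
  L → T: FIRST = { '/', 'id', 'n' }
  L → T L: FIRST = { '/', 'id', 'n' }
Productions for S:
  S → T: FIRST = { '/', 'id', 'n' }
  S → ε: FIRST = { ε }
  S → L c (: FIRST = { '/', 'id', 'n' }
Productions for T:
  T → / /: FIRST = { '/' }
  T → id S T: FIRST = { 'id' }
  T → n id: FIRST = { 'n' }

Conflict for L: L → T and L → T L
  Overlap: { '/', 'id', 'n' }
Conflict for S: S → T and S → L c (
  Overlap: { '/', 'id', 'n' }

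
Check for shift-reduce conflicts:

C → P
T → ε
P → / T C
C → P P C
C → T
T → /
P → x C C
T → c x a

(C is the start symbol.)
Yes — I0: [T → .] vs [P → . / T C]; I1: [T → .] vs [T → . /]; I3: [C → P .] vs [P → . / T C]; I6: [T → .] vs [P → . / T C]; I7: [T → .] vs [P → . / T C]; I11: [T → .] vs [T → . /]; I12: [T → .] vs [P → . / T C]; I15: [T → .] vs [P → . / T C]

A shift-reduce conflict occurs when an LR(0) state has both:
  - a complete (reduce) item [A → α .] (dot at the end), and
  - a shift item [B → β . c γ] (dot before a terminal).

Augment with C' → C and build the canonical LR(0) collection (I0 = CLOSURE({[C' → . C]}), then GOTO on every symbol after a dot until no new states appear). It has 17 states:
  I0: { [C → . P P C], [C → . P], [C → . T], [C' → . C], [P → . / T C], [P → . x C C], [T → . /], [T → . c x a], [T → .] }  — shift, reduce
  I1: { [P → / . T C], [T → . /], [T → . c x a], [T → .], [T → / .] }  — shift, 2 reduces
  I2: { [C' → C .] }  — accept
  I3: { [C → P . P C], [C → P .], [P → . / T C], [P → . x C C] }  — shift, reduce
  I4: { [C → T .] }  — reduce
  I5: { [T → c . x a] }  — shift
  I6: { [C → . P P C], [C → . P], [C → . T], [P → . / T C], [P → . x C C], [P → x . C C], [T → . /], [T → . c x a], [T → .] }  — shift, reduce
  I7: { [C → . P P C], [C → . P], [C → . T], [P → . / T C], [P → . x C C], [P → x C . C], [T → . /], [T → . c x a], [T → .] }  — shift, reduce
  I8: { [P → x C C .] }  — reduce
  I9: { [T → c x . a] }  — shift
  I10: { [T → c x a .] }  — reduce
  I11: { [P → / . T C], [T → . /], [T → . c x a], [T → .] }  — shift, reduce
  I12: { [C → . P P C], [C → . P], [C → . T], [C → P P . C], [P → . / T C], [P → . x C C], [T → . /], [T → . c x a], [T → .] }  — shift, reduce
  I13: { [C → P P C .] }  — reduce
  I14: { [T → / .] }  — reduce
  I15: { [C → . P P C], [C → . P], [C → . T], [P → . / T C], [P → . x C C], [P → / T . C], [T → . /], [T → . c x a], [T → .] }  — shift, reduce
  I16: { [P → / T C .] }  — reduce

I0 contains reduce item [T → .] and shift items [P → . / T C], [P → . x C C], [T → . /], [T → . c x a] — shift-reduce conflict.
I1 contains reduce items [T → .], [T → / .] and shift items [T → . /], [T → . c x a] — shift-reduce conflict.
I3 contains reduce item [C → P .] and shift items [P → . / T C], [P → . x C C] — shift-reduce conflict.
I6 contains reduce item [T → .] and shift items [P → . / T C], [P → . x C C], [T → . /], [T → . c x a] — shift-reduce conflict.
I7 contains reduce item [T → .] and shift items [P → . / T C], [P → . x C C], [T → . /], [T → . c x a] — shift-reduce conflict.
I11 contains reduce item [T → .] and shift items [T → . /], [T → . c x a] — shift-reduce conflict.
I12 contains reduce item [T → .] and shift items [P → . / T C], [P → . x C C], [T → . /], [T → . c x a] — shift-reduce conflict.
I15 contains reduce item [T → .] and shift items [P → . / T C], [P → . x C C], [T → . /], [T → . c x a] — shift-reduce conflict.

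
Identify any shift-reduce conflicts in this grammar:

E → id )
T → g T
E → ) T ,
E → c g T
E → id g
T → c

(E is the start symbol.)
A shift-reduce conflict occurs when an LR(0) state has both:
  - a complete (reduce) item [A → α .] (dot at the end), and
  - a shift item [B → β . c γ] (dot before a terminal).

Augment with E' → E and build the canonical LR(0) collection (I0 = CLOSURE({[E' → . E]}), then GOTO on every symbol after a dot until no new states appear). It has 14 states:
  I0: { [E → . ) T ,], [E → . c g T], [E → . id )], [E → . id g], [E' → . E] }  — shift
  I1: { [E → ) . T ,], [T → . c], [T → . g T] }  — shift
  I2: { [E' → E .] }  — accept
  I3: { [E → c . g T] }  — shift
  I4: { [E → id . )], [E → id . g] }  — shift
  I5: { [E → id ) .] }  — reduce
  I6: { [E → id g .] }  — reduce
  I7: { [E → c g . T], [T → . c], [T → . g T] }  — shift
  I8: { [E → c g T .] }  — reduce
  I9: { [T → c .] }  — reduce
  I10: { [T → . c], [T → . g T], [T → g . T] }  — shift
  I11: { [T → g T .] }  — reduce
  I12: { [E → ) T . ,] }  — shift
  I13: { [E → ) T , .] }  — reduce

No state contains both a complete item and a shift item.

Answer: No shift-reduce conflicts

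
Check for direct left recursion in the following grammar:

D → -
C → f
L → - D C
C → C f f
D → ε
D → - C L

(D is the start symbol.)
Direct left recursion occurs when N → N α for some non-terminal N (the right-hand side begins with the left-hand side itself).

D → -: starts with '-'
C → f: starts with f
L → - D C: starts with '-'
C → C f f: LEFT RECURSIVE (starts with C)
D → ε: starts with ε
D → - C L: starts with '-'

The grammar has direct left recursion on: C.

Answer: Yes, C is left-recursive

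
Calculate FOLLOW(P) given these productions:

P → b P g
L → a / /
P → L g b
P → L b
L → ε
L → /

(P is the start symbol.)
P is the start symbol, so $ ∈ FOLLOW(P).
In P → b P g: P is followed by g, add FIRST(g) \ {ε} = { 'g' }

Taking the union: FOLLOW(P) = { $, 'g' }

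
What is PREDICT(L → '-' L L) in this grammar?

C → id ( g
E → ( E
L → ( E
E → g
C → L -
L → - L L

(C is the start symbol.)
{ '-' }

PREDICT(L → '-' L L) = (FIRST(RHS) \ {ε}) ∪ (FOLLOW(L) if ε ∈ FIRST(RHS), i.e. RHS ⇒* ε)
FIRST('-' L L) = { '-' }
ε ∉ FIRST('-' L L), so FOLLOW(L) is not added.
PREDICT(L → '-' L L) = { '-' }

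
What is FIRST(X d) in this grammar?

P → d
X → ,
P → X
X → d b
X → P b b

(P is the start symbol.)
{ ',', 'd' }

FIRST sets of the non-terminals involved (from the grammar, by fixed-point iteration):
  FIRST(X) = { ',', 'd' }

To compute FIRST(X d), process the symbols left to right:
Symbol X is a non-terminal. Add FIRST(X) \ {ε} = { ',', 'd' }
X is not nullable (ε ∉ FIRST(X)), so stop here.
FIRST(X d) = { ',', 'd' }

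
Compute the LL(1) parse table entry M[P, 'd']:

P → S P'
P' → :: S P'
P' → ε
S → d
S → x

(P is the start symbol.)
P → S P'

To find M[P, 'd'], we find productions for P where 'd' is in the predict set (PREDICT(N → α) = (FIRST(α) \ {ε}) ∪ (FOLLOW(N) if α ⇒* ε)).

Relevant sets:
  FIRST(S) = { 'd', 'x' }

P → S P': PREDICT = { 'd', 'x' }
  'd' is in predict set, so this production goes in M[P, 'd']

M[P, 'd'] = P → S P'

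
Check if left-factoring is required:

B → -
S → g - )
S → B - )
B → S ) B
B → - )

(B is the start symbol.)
Left-factoring is needed when two productions for the same non-terminal
share a common prefix on the right-hand side.

Productions for B:
  B → -
  B → S ) B
  B → - )
Productions for S:
  S → g - )
  S → B - )

Found common prefix '-' in productions for B

Answer: Yes, B has productions with common prefix '-'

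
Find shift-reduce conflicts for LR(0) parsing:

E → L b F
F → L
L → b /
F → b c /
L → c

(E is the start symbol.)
Augment with E' → E and build the canonical LR(0) collection (I0 = CLOSURE({[E' → . E]}), then GOTO on every symbol after a dot until no new states appear). It has 12 states:
  I0: { [E → . L b F], [E' → . E], [L → . b /], [L → . c] }  — shift
  I1: { [E' → E .] }  — accept
  I2: { [E → L . b F] }  — shift
  I3: { [L → b . /] }  — shift
  I4: { [L → c .] }  — reduce
  I5: { [L → b / .] }  — reduce
  I6: { [E → L b . F], [F → . L], [F → . b c /], [L → . b /], [L → . c] }  — shift
  I7: { [E → L b F .] }  — reduce
  I8: { [F → L .] }  — reduce
  I9: { [F → b . c /], [L → b . /] }  — shift
  I10: { [F → b c . /] }  — shift
  I11: { [F → b c / .] }  — reduce

No state contains both a complete item and a shift item.

Answer: No shift-reduce conflicts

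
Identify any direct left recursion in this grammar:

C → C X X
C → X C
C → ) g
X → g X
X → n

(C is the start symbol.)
Direct left recursion occurs when N → N α for some non-terminal N (the right-hand side begins with the left-hand side itself).

C → C X X: LEFT RECURSIVE (starts with C)
C → X C: starts with X
C → ) g: starts with ')'
X → g X: starts with g
X → n: starts with n

The grammar has direct left recursion on: C.

Answer: Yes, C is left-recursive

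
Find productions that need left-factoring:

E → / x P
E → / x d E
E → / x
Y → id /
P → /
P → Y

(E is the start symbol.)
Yes, E has productions with common prefix '/ x'

Left-factoring is needed when two productions for the same non-terminal
share a common prefix on the right-hand side.

Productions for E:
  E → / x P
  E → / x d E
  E → / x
Productions for P:
  P → /
  P → Y

Found common prefix '/ x' in productions for E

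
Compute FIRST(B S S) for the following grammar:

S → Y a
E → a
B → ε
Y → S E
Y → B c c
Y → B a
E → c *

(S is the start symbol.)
{ 'a', 'c' }

FIRST sets of the non-terminals involved (from the grammar, by fixed-point iteration):
  FIRST(B) = { ε }
  FIRST(S) = { 'a', 'c' }

To compute FIRST(B S S), process the symbols left to right:
Symbol B is a non-terminal. Add FIRST(B) \ {ε} = { }
B is nullable (ε ∈ FIRST(B)), continue to the next symbol.
Symbol S is a non-terminal. Add FIRST(S) \ {ε} = { 'a', 'c' }
S is not nullable (ε ∉ FIRST(S)), so stop here.
FIRST(B S S) = { 'a', 'c' }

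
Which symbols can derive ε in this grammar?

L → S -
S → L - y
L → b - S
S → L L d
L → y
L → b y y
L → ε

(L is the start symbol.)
{ 'L' }

A non-terminal is nullable if it can derive ε (the empty string): either it has an ε-production, or it has a production whose right-hand side consists entirely of nullable non-terminals.

ε-productions: L → ε
So L is immediately nullable.
No further non-terminal can be added: every production for the remaining non-terminals contains a terminal or a non-nullable non-terminal.
Nullable = { 'L' }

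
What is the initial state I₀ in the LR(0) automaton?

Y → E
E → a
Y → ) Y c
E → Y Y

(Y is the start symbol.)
First, augment the grammar with Y' → Y
I₀ = CLOSURE({ [Y' → . Y] }):
  [Y' → . Y] has the dot before Y: add [Y → . E], [Y → . ) Y c]
  [Y → . E] has the dot before E: add [E → . a], [E → . Y Y]
No further items can be added.

I₀ = { [E → . Y Y], [E → . a], [Y → . ) Y c], [Y → . E], [Y' → . Y] }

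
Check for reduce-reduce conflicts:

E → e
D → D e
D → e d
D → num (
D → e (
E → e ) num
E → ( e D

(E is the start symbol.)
A reduce-reduce conflict occurs when an LR(0) state has two complete items [A → α .] and [B → β .] — both call for a reduction, and with no lookahead the parser cannot choose between them.

Augment with E' → E and build the canonical LR(0) collection (I0 = CLOSURE({[E' → . E]}), then GOTO on every symbol after a dot until no new states appear). It has 14 states:
  I0: { [E → . ( e D], [E → . e ) num], [E → . e], [E' → . E] }  — shift
  I1: { [E → ( . e D] }  — shift
  I2: { [E' → E .] }  — accept
  I3: { [E → e . ) num], [E → e .] }  — shift, reduce
  I4: { [E → e ) . num] }  — shift
  I5: { [E → e ) num .] }  — reduce
  I6: { [D → . D e], [D → . e (], [D → . e d], [D → . num (], [E → ( e . D] }  — shift
  I7: { [D → D . e], [E → ( e D .] }  — shift, reduce
  I8: { [D → e . (], [D → e . d] }  — shift
  I9: { [D → num . (] }  — shift
  I10: { [D → num ( .] }  — reduce
  I11: { [D → e ( .] }  — reduce
  I12: { [D → e d .] }  — reduce
  I13: { [D → D e .] }  — reduce

No state contains more than one complete item.

Answer: No reduce-reduce conflicts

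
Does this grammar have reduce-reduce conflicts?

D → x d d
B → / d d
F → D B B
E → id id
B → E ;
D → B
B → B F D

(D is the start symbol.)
A reduce-reduce conflict occurs when an LR(0) state has two complete items [A → α .] and [B → β .] — both call for a reduction, and with no lookahead the parser cannot choose between them.

Augment with D' → D and build the canonical LR(0) collection (I0 = CLOSURE({[D' → . D]}), then GOTO on every symbol after a dot until no new states appear). It has 18 states:
  I0: { [B → . / d d], [B → . B F D], [B → . E ;], [D → . B], [D → . x d d], [D' → . D], [E → . id id] }  — shift
  I1: { [B → / . d d] }  — shift
  I2: { [B → . / d d], [B → . B F D], [B → . E ;], [B → B . F D], [D → . B], [D → . x d d], [D → B .], [E → . id id], [F → . D B B] }  — shift, reduce
  I3: { [D' → D .] }  — accept
  I4: { [B → E . ;] }  — shift
  I5: { [E → id . id] }  — shift
  I6: { [D → x . d d] }  — shift
  I7: { [D → x d . d] }  — shift
  I8: { [D → x d d .] }  — reduce
  I9: { [E → id id .] }  — reduce
  I10: { [B → E ; .] }  — reduce
  I11: { [B → . / d d], [B → . B F D], [B → . E ;], [E → . id id], [F → D . B B] }  — shift
  I12: { [B → . / d d], [B → . B F D], [B → . E ;], [B → B F . D], [D → . B], [D → . x d d], [E → . id id] }  — shift
  I13: { [B → B F D .] }  — reduce
  I14: { [B → . / d d], [B → . B F D], [B → . E ;], [B → B . F D], [D → . B], [D → . x d d], [E → . id id], [F → . D B B], [F → D B . B] }  — shift
  I15: { [B → . / d d], [B → . B F D], [B → . E ;], [B → B . F D], [D → . B], [D → . x d d], [D → B .], [E → . id id], [F → . D B B], [F → D B B .] }  — shift, 2 reduces
  I16: { [B → / d . d] }  — shift
  I17: { [B → / d d .] }  — reduce

I15 contains complete items [D → B .], [F → D B B .] — reduce-reduce conflict.

Answer: Yes — I15: [D → B .] vs [F → D B B .]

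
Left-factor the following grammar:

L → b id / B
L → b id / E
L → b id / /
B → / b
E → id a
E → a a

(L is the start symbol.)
L → b id / L'
L' → B
L' → E
L' → /
B → / b
E → id a
E → a a

Left-factoring transforms A → αβ₁ | αβ₂ into A → αA' and A' → β₁ | β₂
(α is the longest common prefix among the alternatives). Repeat until
no nonterminal has two alternatives with a common prefix.

Round 1: L has alternatives sharing prefix 'b id /'. Introduce L': L → b id / L'
  Add: L' → B
  Add: L' → E
  Add: L' → /

No remaining common prefixes — done.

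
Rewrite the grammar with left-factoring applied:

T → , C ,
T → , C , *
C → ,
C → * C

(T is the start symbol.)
Left-factoring transforms A → αβ₁ | αβ₂ into A → αA' and A' → β₁ | β₂
(α is the longest common prefix among the alternatives). Repeat until
no nonterminal has two alternatives with a common prefix.

Round 1: T has alternatives sharing prefix ', C ,'. Introduce T': T → , C , T'
  Add: T' → ε
  Add: T' → *

No remaining common prefixes — done.

Resulting grammar:
T → , C , T'
T' → ε
T' → *
C → ,
C → * C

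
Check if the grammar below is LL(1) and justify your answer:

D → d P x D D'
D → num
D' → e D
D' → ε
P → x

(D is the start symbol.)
No. Predict set conflict for D': { 'e' }

Relevant sets:
  FOLLOW(D') = { $, 'e' }

For D:
  PREDICT(D → d P x D D') = { 'd' }
  PREDICT(D → num) = { 'num' }
For D':
  PREDICT(D' → e D) = { 'e' }
  PREDICT(D' → ε) = { $, 'e' }
P has a single production, so nothing to check there.

Conflict found: Predict set conflict for D': { 'e' }
The grammar is NOT LL(1).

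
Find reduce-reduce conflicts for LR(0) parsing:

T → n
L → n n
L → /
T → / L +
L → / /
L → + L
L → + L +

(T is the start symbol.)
No reduce-reduce conflicts

Augment with T' → T and build the canonical LR(0) collection (I0 = CLOSURE({[T' → . T]}), then GOTO on every symbol after a dot until no new states appear). It has 13 states:
  I0: { [T → . / L +], [T → . n], [T' → . T] }  — shift
  I1: { [L → . + L +], [L → . + L], [L → . / /], [L → . /], [L → . n n], [T → / . L +] }  — shift
  I2: { [T' → T .] }  — accept
  I3: { [T → n .] }  — reduce
  I4: { [L → + . L +], [L → + . L], [L → . + L +], [L → . + L], [L → . / /], [L → . /], [L → . n n] }  — shift
  I5: { [L → / . /], [L → / .] }  — shift, reduce
  I6: { [T → / L . +] }  — shift
  I7: { [L → n . n] }  — shift
  I8: { [L → n n .] }  — reduce
  I9: { [T → / L + .] }  — reduce
  I10: { [L → / / .] }  — reduce
  I11: { [L → + L . +], [L → + L .] }  — shift, reduce
  I12: { [L → + L + .] }  — reduce

No state contains more than one complete item.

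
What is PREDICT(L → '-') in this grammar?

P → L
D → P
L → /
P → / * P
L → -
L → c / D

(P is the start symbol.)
PREDICT(L → '-') = (FIRST(RHS) \ {ε}) ∪ (FOLLOW(L) if ε ∈ FIRST(RHS), i.e. RHS ⇒* ε)
FIRST('-') = { '-' }
ε ∉ FIRST('-'), so FOLLOW(L) is not added.
PREDICT(L → '-') = { '-' }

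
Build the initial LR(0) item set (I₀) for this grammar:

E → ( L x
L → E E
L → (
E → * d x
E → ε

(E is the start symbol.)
First, augment the grammar with E' → E
I₀ = CLOSURE({ [E' → . E] }):
  [E' → . E] has the dot before E: add [E → . ( L x], [E → . * d x], [E → .]
No further items can be added.

I₀ = { [E → . ( L x], [E → . * d x], [E → .], [E' → . E] }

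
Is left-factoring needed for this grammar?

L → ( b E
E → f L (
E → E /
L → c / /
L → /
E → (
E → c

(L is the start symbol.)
Left-factoring is needed when two productions for the same non-terminal
share a common prefix on the right-hand side.

Productions for L:
  L → ( b E
  L → c / /
  L → /
Productions for E:
  E → f L (
  E → E /
  E → (
  E → c

No common prefixes found.

Answer: No, left-factoring is not needed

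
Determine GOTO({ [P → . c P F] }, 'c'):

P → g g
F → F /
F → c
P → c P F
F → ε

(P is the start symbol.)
{ [P → . c P F], [P → . g g], [P → c . P F] }

GOTO(I, 'c') = CLOSURE({ [A → αX.β] : [A → α.Xβ] ∈ I, X = 'c' })

Items with dot before 'c', with the dot advanced:
  [P → . c P F] → [P → c . P F]
Closure of the advanced items:
  [P → c . P F] has the dot before P: add [P → . g g], [P → . c P F]

GOTO = { [P → . c P F], [P → . g g], [P → c . P F] }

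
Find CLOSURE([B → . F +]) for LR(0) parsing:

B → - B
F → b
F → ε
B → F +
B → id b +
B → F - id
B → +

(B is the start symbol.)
{ [B → . F +], [F → . b], [F → .] }

To compute CLOSURE, for each item [A → α.Bβ] where B is a non-terminal, add [B → .γ] for all productions B → γ; repeat for the newly added items until nothing changes.

Start with: [B → . F +]
  [B → . F +] has the dot before F: add [F → . b], [F → .]
No further items can be added.

CLOSURE = { [B → . F +], [F → . b], [F → .] }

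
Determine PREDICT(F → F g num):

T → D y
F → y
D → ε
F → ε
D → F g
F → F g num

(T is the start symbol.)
PREDICT(F → F g num) = (FIRST(RHS) \ {ε}) ∪ (FOLLOW(F) if ε ∈ FIRST(RHS), i.e. RHS ⇒* ε)
FIRST(F) = { 'g', 'y', ε }
FIRST(F g num) = { 'g', 'y' }
ε ∉ FIRST(F g num), so FOLLOW(F) is not added.
PREDICT(F → F g num) = { 'g', 'y' }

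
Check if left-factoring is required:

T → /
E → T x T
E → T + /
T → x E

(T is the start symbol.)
Left-factoring is needed when two productions for the same non-terminal
share a common prefix on the right-hand side.

Productions for T:
  T → /
  T → x E
Productions for E:
  E → T x T
  E → T + /

Found common prefix 'T' in productions for E

Answer: Yes, E has productions with common prefix 'T'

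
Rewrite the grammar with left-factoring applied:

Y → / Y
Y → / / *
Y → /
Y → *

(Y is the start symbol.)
Y → / Y'
Y' → Y
Y' → / *
Y' → ε
Y → *

Left-factoring transforms A → αβ₁ | αβ₂ into A → αA' and A' → β₁ | β₂
(α is the longest common prefix among the alternatives). Repeat until
no nonterminal has two alternatives with a common prefix.

Round 1: Y has alternatives sharing prefix '/'. Introduce Y': Y → / Y'
  Add: Y' → Y
  Add: Y' → / *
  Add: Y' → ε

No remaining common prefixes — done.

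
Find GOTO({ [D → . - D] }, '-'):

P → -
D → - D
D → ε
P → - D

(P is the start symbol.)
{ [D → - . D], [D → . - D], [D → .] }

GOTO(I, '-') = CLOSURE({ [A → αX.β] : [A → α.Xβ] ∈ I, X = '-' })

Items with dot before '-', with the dot advanced:
  [D → . - D] → [D → - . D]
Closure of the advanced items:
  [D → - . D] has the dot before D: add [D → . - D], [D → .]

GOTO = { [D → - . D], [D → . - D], [D → .] }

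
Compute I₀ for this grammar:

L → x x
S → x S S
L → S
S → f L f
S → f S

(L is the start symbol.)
First, augment the grammar with L' → L
I₀ = CLOSURE({ [L' → . L] }):
  [L' → . L] has the dot before L: add [L → . x x], [L → . S]
  [L → . S] has the dot before S: add [S → . x S S], [S → . f L f], [S → . f S]
No further items can be added.

I₀ = { [L → . S], [L → . x x], [L' → . L], [S → . f L f], [S → . f S], [S → . x S S] }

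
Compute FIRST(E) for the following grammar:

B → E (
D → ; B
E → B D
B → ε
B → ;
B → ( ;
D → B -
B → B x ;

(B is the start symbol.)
To compute FIRST(E), examine every production with E on the left-hand side, reading each right-hand side left to right until a non-nullable symbol is reached.

FIRST sets of the other non-terminals involved (by the same procedure, iterated to a fixed point):
  FIRST(B) = { '(', '-', ';', 'x', ε }
  FIRST(D) = { '(', '-', ';', 'x' }

From E → B D:
  - B is a non-terminal: add FIRST(B) \ {ε} = { '(', '-', ';', 'x' }
    B is nullable, so continue to the next symbol
  - D is a non-terminal: add FIRST(D) \ {ε} = { '(', '-', ';', 'x' }
    D is not nullable, so stop

Collecting: FIRST(E) = { '(', '-', ';', 'x' }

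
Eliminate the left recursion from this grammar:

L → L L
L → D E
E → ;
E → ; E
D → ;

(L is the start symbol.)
L is directly left-recursive. The standard transformation for
  A → A α₁ | ... | A α_m | β₁ | ... | β_n
is
  A  → β₁ A' | ... | β_n A'
  A' → α₁ A' | ... | α_m A' | ε

L → D E becomes L → D E L'
L → L L becomes L' → L L'
Add L' → ε

Productions for other non-terminals are unchanged:
  E → ;
  E → ; E
  D → ;

Resulting grammar:
L → D E L'
L' → L L'
L' → ε
E → ;
E → ; E
D → ;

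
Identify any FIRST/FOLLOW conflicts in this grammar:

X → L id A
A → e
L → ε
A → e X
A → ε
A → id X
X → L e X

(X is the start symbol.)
No FIRST/FOLLOW conflicts.

Nullable non-terminals: A, L.

A: nullable alternative(s) A → ε; FOLLOW(A) = { $ }
  A → e: FIRST \ {ε} = { 'e' } — disjoint from FOLLOW(A)
  A → e X: FIRST \ {ε} = { 'e' } — disjoint from FOLLOW(A)
  A → ε: FIRST \ {ε} = { } — this is the only nullable alternative, skip
  A → id X: FIRST \ {ε} = { 'id' } — disjoint from FOLLOW(A)
L has a nullable alternative but only one production, so nothing to check.

X has no nullable alternative, so no FIRST/FOLLOW check is needed there.

No FIRST/FOLLOW conflicts found.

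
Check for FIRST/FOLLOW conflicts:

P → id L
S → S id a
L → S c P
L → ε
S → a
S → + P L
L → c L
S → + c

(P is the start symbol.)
Nullable non-terminals: L.
FIRST sets used below: FIRST(S) = { '+', 'a' }

L: nullable alternative(s) L → ε; FOLLOW(L) = { $, '+', 'a', 'c', 'id' }
  L → S c P: FIRST \ {ε} = { '+', 'a' } — overlaps FOLLOW(L) on { '+', 'a' }: CONFLICT
  L → ε: FIRST \ {ε} = { } — this is the only nullable alternative, skip
  L → c L: FIRST \ {ε} = { 'c' } — overlaps FOLLOW(L) on { 'c' }: CONFLICT

P, S have no nullable alternative, so no FIRST/FOLLOW check is needed there.

So the grammar has 2 FIRST/FOLLOW conflicts (marked CONFLICT above).

Answer: Yes. L → S c P with FOLLOW(L) on { '+', 'a' }; L → c L with FOLLOW(L) on { 'c' }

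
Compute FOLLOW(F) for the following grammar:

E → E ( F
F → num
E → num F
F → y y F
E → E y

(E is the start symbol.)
In E → E ( F: F is at the end, add FOLLOW(E)
In E → num F: F is at the end, add FOLLOW(E)
In F → y y F: F is at the end; this adds FOLLOW(F) to itself — nothing new

The FOLLOW sets referred to above (computed the same way, to a fixed point):
  FOLLOW(E) = { $, '(', 'y' }

Taking the union: FOLLOW(F) = { $, '(', 'y' }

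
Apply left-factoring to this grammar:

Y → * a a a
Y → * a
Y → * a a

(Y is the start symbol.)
Left-factoring transforms A → αβ₁ | αβ₂ into A → αA' and A' → β₁ | β₂
(α is the longest common prefix among the alternatives). Repeat until
no nonterminal has two alternatives with a common prefix.

Round 1: Y has alternatives sharing prefix '* a'. Introduce Y': Y → * a Y'
  Add: Y' → a a
  Add: Y' → ε
  Add: Y' → a

Round 2: Y' has alternatives sharing prefix 'a'. Introduce Y'': Y' → a Y''
  Add: Y'' → a
  Add: Y'' → ε

No remaining common prefixes — done.

Resulting grammar:
Y → * a Y'
Y' → a Y''
Y'' → a
Y'' → ε
Y' → ε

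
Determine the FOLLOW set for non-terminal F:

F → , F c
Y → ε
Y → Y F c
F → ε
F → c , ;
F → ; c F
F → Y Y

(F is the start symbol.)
F is the start symbol, so $ ∈ FOLLOW(F).
In F → , F c: F is followed by c, add FIRST(c) \ {ε} = { 'c' }
In Y → Y F c: F is followed by c, add FIRST(c) \ {ε} = { 'c' }
In F → ; c F: F is at the end; this adds FOLLOW(F) to itself — nothing new

Taking the union: FOLLOW(F) = { $, 'c' }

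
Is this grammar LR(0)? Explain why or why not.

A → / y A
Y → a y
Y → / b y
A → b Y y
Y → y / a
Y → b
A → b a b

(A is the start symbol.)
Yes, the grammar is LR(0)

A grammar is LR(0) if no state in the canonical LR(0) collection has:
  - both a shift item (dot before a terminal) and a complete item (shift-reduce conflict), or
  - two or more complete items (reduce-reduce conflict; the accept item [A' → A .] counts as a complete item here).

Augment with A' → A and build the canonical LR(0) collection (I0 = CLOSURE({[A' → . A]}), then GOTO on every symbol after a dot until no new states appear). It has 18 states:
  I0: { [A → . / y A], [A → . b Y y], [A → . b a b], [A' → . A] }  — shift
  I1: { [A → / . y A] }  — shift
  I2: { [A' → A .] }  — accept
  I3: { [A → b . Y y], [A → b . a b], [Y → . / b y], [Y → . a y], [Y → . b], [Y → . y / a] }  — shift
  I4: { [Y → / . b y] }  — shift
  I5: { [A → b Y . y] }  — shift
  I6: { [A → b a . b], [Y → a . y] }  — shift
  I7: { [Y → b .] }  — reduce
  I8: { [Y → y . / a] }  — shift
  I9: { [Y → y / . a] }  — shift
  I10: { [Y → y / a .] }  — reduce
  I11: { [A → b a b .] }  — reduce
  I12: { [Y → a y .] }  — reduce
  I13: { [A → b Y y .] }  — reduce
  I14: { [Y → / b . y] }  — shift
  I15: { [Y → / b y .] }  — reduce
  I16: { [A → . / y A], [A → . b Y y], [A → . b a b], [A → / y . A] }  — shift
  I17: { [A → / y A .] }  — reduce

Every state is either a pure shift/goto state or contains exactly one complete item and nothing to shift — no conflicts. The grammar is LR(0).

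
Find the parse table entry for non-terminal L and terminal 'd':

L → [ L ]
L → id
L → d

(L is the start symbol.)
To find M[L, 'd'], we find productions for L where 'd' is in the predict set (PREDICT(N → α) = (FIRST(α) \ {ε}) ∪ (FOLLOW(N) if α ⇒* ε)).

L → [ L ]: PREDICT = { '[' }
L → id: PREDICT = { 'id' }
L → d: PREDICT = { 'd' }
  'd' is in predict set, so this production goes in M[L, 'd']

M[L, 'd'] = L → d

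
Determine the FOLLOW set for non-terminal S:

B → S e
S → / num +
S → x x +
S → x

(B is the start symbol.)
To compute FOLLOW(S), find every occurrence of S on a right-hand side N → α S β: add FIRST(β) \ {ε}, and if β is empty or nullable also add FOLLOW(N). Iterate to a fixed point.

In B → S e: S is followed by e, add FIRST(e) \ {ε} = { 'e' }

Taking the union: FOLLOW(S) = { 'e' }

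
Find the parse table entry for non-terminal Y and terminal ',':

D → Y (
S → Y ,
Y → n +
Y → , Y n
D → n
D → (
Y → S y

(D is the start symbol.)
Y → , Y n, Y → S y

To find M[Y, ','], we find productions for Y where ',' is in the predict set (PREDICT(N → α) = (FIRST(α) \ {ε}) ∪ (FOLLOW(N) if α ⇒* ε)).

Relevant sets:
  FIRST(S) = { ',', 'n' }

Y → n +: PREDICT = { 'n' }
Y → , Y n: PREDICT = { ',' }
  ',' is in predict set, so this production goes in M[Y, ',']
Y → S y: PREDICT = { ',', 'n' }
  ',' is in predict set, so this production goes in M[Y, ',']

M[Y, ','] = Y → , Y n, Y → S y  (a multiply-defined cell — the grammar is not LL(1))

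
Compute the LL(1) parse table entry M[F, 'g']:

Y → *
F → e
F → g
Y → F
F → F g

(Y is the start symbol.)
To find M[F, 'g'], we find productions for F where 'g' is in the predict set (PREDICT(N → α) = (FIRST(α) \ {ε}) ∪ (FOLLOW(N) if α ⇒* ε)).

Relevant sets:
  FIRST(F) = { 'e', 'g' }

F → e: PREDICT = { 'e' }
F → g: PREDICT = { 'g' }
  'g' is in predict set, so this production goes in M[F, 'g']
F → F g: PREDICT = { 'e', 'g' }
  'g' is in predict set, so this production goes in M[F, 'g']

M[F, 'g'] = F → g, F → F g  (a multiply-defined cell — the grammar is not LL(1))

Answer: F → g, F → F g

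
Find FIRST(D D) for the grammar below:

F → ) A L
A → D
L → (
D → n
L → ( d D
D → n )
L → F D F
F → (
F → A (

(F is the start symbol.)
FIRST sets of the non-terminals involved (from the grammar, by fixed-point iteration):
  FIRST(D) = { 'n' }

To compute FIRST(D D), process the symbols left to right:
Symbol D is a non-terminal. Add FIRST(D) \ {ε} = { 'n' }
D is not nullable (ε ∉ FIRST(D)), so stop here.
FIRST(D D) = { 'n' }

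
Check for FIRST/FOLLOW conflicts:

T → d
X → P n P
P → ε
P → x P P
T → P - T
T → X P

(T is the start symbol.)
A FIRST/FOLLOW conflict occurs when a non-terminal N has a nullable alternative N → β (β ⇒* ε) and another alternative N → α with FIRST(α) ∩ FOLLOW(N) ≠ ∅: on such a lookahead the parser cannot decide between expanding α and letting N vanish via β.

Nullable non-terminals: P.

P: nullable alternative(s) P → ε; FOLLOW(P) = { $, '-', 'n', 'x' }
  P → ε: FIRST \ {ε} = { } — this is the only nullable alternative, skip
  P → x P P: FIRST \ {ε} = { 'x' } — overlaps FOLLOW(P) on { 'x' }: CONFLICT

T, X have no nullable alternative, so no FIRST/FOLLOW check is needed there.

So the grammar has 1 FIRST/FOLLOW conflict (marked CONFLICT above).

Answer: Yes. P → x P P with FOLLOW(P) on { 'x' }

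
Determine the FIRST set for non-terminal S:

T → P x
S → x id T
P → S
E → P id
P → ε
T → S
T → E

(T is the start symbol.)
From S → x id T:
  - x is a terminal: add 'x' and stop

Collecting: FIRST(S) = { 'x' }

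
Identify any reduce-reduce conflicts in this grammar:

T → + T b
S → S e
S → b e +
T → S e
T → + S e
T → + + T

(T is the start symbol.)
Augment with T' → T and build the canonical LR(0) collection (I0 = CLOSURE({[T' → . T]}), then GOTO on every symbol after a dot until no new states appear). It has 14 states:
  I0: { [S → . S e], [S → . b e +], [T → . + + T], [T → . + S e], [T → . + T b], [T → . S e], [T' → . T] }  — shift
  I1: { [S → . S e], [S → . b e +], [T → + . + T], [T → + . S e], [T → + . T b], [T → . + + T], [T → . + S e], [T → . + T b], [T → . S e] }  — shift
  I2: { [S → S . e], [T → S . e] }  — shift
  I3: { [T' → T .] }  — accept
  I4: { [S → b . e +] }  — shift
  I5: { [S → b e . +] }  — shift
  I6: { [S → b e + .] }  — reduce
  I7: { [S → S e .], [T → S e .] }  — 2 reduces
  I8: { [S → . S e], [S → . b e +], [T → + + . T], [T → + . + T], [T → + . S e], [T → + . T b], [T → . + + T], [T → . + S e], [T → . + T b], [T → . S e] }  — shift
  I9: { [S → S . e], [T → + S . e], [T → S . e] }  — shift
  I10: { [T → + T . b] }  — shift
  I11: { [T → + T b .] }  — reduce
  I12: { [S → S e .], [T → + S e .], [T → S e .] }  — 3 reduces
  I13: { [T → + + T .], [T → + T . b] }  — shift, reduce

I7 contains complete items [S → S e .], [T → S e .] — reduce-reduce conflict.
I12 contains complete items [S → S e .], [T → + S e .], [T → S e .] — reduce-reduce conflict.

Answer: Yes — I7: [S → S e .] vs [T → S e .]; I12: [S → S e .] vs [T → + S e .]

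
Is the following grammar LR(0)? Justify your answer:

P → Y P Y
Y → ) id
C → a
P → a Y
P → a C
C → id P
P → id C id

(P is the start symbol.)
A grammar is LR(0) if no state in the canonical LR(0) collection has:
  - both a shift item (dot before a terminal) and a complete item (shift-reduce conflict), or
  - two or more complete items (reduce-reduce conflict; the accept item [P' → P .] counts as a complete item here).

Augment with P' → P and build the canonical LR(0) collection (I0 = CLOSURE({[P' → . P]}), then GOTO on every symbol after a dot until no new states appear). It has 16 states:
  I0: { [P → . Y P Y], [P → . a C], [P → . a Y], [P → . id C id], [P' → . P], [Y → . ) id] }  — shift
  I1: { [Y → ) . id] }  — shift
  I2: { [P' → P .] }  — accept
  I3: { [P → . Y P Y], [P → . a C], [P → . a Y], [P → . id C id], [P → Y . P Y], [Y → . ) id] }  — shift
  I4: { [C → . a], [C → . id P], [P → a . C], [P → a . Y], [Y → . ) id] }  — shift
  I5: { [C → . a], [C → . id P], [P → id . C id] }  — shift
  I6: { [P → id C . id] }  — shift
  I7: { [C → a .] }  — reduce
  I8: { [C → id . P], [P → . Y P Y], [P → . a C], [P → . a Y], [P → . id C id], [Y → . ) id] }  — shift
  I9: { [C → id P .] }  — reduce
  I10: { [P → id C id .] }  — reduce
  I11: { [P → a C .] }  — reduce
  I12: { [P → a Y .] }  — reduce
  I13: { [P → Y P . Y], [Y → . ) id] }  — shift
  I14: { [P → Y P Y .] }  — reduce
  I15: { [Y → ) id .] }  — reduce

Every state is either a pure shift/goto state or contains exactly one complete item and nothing to shift — no conflicts. The grammar is LR(0).

Answer: Yes, the grammar is LR(0)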